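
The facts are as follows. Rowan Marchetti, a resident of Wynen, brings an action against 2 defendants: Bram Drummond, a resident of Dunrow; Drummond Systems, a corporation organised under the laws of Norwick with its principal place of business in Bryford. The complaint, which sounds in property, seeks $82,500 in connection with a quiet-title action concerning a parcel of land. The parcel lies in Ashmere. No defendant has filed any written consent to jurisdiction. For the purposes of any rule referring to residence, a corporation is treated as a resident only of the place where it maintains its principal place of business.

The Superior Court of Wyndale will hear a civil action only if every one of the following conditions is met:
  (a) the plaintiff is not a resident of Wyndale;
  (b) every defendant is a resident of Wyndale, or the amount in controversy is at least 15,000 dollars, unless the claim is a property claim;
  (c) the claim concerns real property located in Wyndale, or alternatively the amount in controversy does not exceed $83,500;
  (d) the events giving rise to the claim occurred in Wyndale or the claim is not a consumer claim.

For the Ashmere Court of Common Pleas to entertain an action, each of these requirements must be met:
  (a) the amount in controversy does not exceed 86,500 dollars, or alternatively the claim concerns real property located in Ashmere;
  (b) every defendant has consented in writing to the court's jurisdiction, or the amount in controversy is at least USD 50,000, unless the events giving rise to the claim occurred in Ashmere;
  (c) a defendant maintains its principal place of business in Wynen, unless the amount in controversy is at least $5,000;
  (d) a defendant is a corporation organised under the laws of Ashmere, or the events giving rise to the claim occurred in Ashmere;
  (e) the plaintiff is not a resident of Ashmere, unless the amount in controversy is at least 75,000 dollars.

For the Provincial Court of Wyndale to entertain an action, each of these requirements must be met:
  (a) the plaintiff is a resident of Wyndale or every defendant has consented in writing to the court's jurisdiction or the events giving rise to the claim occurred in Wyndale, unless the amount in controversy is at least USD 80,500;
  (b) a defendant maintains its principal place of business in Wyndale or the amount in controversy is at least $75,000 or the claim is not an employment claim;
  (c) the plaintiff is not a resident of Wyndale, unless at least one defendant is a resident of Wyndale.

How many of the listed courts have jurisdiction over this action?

3

The Superior Court of Wyndale:
  (a) The plaintiff resides in Wynen, which is not Wyndale. Satisfied.
  (b) The amount in controversy is 82,500 dollars, which meets the 15,000 dollars floor, so this disjunct is met. Condition met.
  (c) The amount in controversy is 82,500 dollars, within the $83,500 ceiling, so one alternative holds. Satisfied.
  (d) The claim is a property claim, not a consumer claim, so this disjunct is met. Condition met.
  → Every requirement is satisfied — jurisdiction.
The Ashmere Court of Common Pleas:
  (a) The amount in controversy is USD 82,500, within the 86,500 dollars ceiling, which satisfies one of the alternatives. Met.
  (b) The amount in controversy is USD 82,500, which meets the 50,000 dollars floor, which satisfies one of the alternatives. Condition met.
  (c) The corporate defendant(s) have their principal place of business in Bryford, not Wynen. But the amount in controversy is $82,500, which meets the USD 5,000 floor, and the 'unless' clause therefore excuses the requirement. Met.
  (d) The operative events occurred in Ashmere, so this disjunct is met. Satisfied.
  (e) The plaintiff resides in Wynen, which is not Ashmere. Condition met.
  → Jurisdiction lies.
The Provincial Court of Wyndale:
  (a) The plaintiff resides in Wynen, not Wyndale; no such written consent has been filed; the operative events occurred in Ashmere, not Wyndale — every alternative fails. But the amount in controversy is 82,500 dollars, which meets the 80,500 dollars floor, and the 'unless' clause therefore excuses the requirement. Met.
  (b) The amount in controversy is $82,500, which meets the 75,000 dollars floor — that alternative is enough. Satisfied.
  (c) The plaintiff resides in Wynen, which is not Wyndale. Satisfied.
  → The court has jurisdiction.
Courts with jurisdiction: the Superior Court of Wyndale, the Ashmere Court of Common Pleas, the Provincial Court of Wyndale — 3 in total.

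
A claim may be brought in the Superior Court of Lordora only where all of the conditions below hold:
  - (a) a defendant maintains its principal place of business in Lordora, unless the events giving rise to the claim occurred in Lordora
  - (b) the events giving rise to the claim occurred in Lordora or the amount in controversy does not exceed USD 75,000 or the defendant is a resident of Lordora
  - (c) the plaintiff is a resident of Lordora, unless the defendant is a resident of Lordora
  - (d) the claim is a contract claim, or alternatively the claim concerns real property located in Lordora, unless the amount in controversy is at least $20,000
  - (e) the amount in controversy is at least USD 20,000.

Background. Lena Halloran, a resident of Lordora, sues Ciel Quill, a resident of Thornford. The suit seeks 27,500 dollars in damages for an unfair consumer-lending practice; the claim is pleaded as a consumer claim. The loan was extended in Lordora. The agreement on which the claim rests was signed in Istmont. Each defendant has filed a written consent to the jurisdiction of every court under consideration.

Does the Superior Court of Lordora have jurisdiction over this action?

The Superior Court of Lordora:
  (a) No defendant is a corporation. But the operative events occurred in Lordora, and the 'unless' clause therefore excuses the requirement. Met.
  (b) The operative events occurred in Lordora, so one alternative holds. Satisfied.
  (c) The plaintiff resides in Lordora. Condition met.
  (d) The claim is a consumer claim, not a contract claim; the claim does not concern real property — every alternative fails. But the amount in controversy is 27,500 dollars, which meets the 20,000 dollars floor, and the 'unless' clause therefore excuses the requirement. Met.
  (e) The amount in controversy is USD 27,500, which meets the 20,000 dollars floor. Met.
  → The court has jurisdiction.

Yes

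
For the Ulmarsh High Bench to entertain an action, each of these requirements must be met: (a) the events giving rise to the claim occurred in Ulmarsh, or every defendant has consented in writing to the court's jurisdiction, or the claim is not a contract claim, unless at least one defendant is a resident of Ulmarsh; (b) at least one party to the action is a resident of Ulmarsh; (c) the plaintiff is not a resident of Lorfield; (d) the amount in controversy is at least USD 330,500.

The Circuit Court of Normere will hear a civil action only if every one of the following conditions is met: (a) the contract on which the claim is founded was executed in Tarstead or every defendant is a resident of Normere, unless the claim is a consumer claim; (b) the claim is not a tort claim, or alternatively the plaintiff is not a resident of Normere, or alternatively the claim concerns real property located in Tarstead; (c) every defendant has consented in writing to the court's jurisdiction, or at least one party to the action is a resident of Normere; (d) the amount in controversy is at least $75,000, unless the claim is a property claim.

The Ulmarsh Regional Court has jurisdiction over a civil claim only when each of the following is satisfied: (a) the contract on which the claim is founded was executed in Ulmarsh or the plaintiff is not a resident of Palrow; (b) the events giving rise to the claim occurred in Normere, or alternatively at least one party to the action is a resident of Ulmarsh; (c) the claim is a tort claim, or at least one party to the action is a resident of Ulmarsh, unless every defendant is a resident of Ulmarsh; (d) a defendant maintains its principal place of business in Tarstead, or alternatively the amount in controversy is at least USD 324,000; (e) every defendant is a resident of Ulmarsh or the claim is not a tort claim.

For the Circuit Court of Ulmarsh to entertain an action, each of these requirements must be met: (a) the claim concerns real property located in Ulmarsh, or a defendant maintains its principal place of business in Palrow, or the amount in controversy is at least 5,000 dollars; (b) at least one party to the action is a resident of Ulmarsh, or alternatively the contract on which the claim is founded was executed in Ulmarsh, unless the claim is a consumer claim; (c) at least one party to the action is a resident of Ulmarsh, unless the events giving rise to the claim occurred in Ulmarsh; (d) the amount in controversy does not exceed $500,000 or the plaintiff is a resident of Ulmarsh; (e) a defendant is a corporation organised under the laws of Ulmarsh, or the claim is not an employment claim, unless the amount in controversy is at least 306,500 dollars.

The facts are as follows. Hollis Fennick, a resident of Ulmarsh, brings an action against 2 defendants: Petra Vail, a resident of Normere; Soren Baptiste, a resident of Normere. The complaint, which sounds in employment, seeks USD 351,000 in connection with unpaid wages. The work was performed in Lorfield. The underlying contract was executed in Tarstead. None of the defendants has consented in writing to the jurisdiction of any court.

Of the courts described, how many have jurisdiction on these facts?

The Ulmarsh High Bench:
  (a) The claim is an employment claim, not a contract claim, so one alternative holds. Met.
  (b) Hollis Fennick resides in Ulmarsh. Satisfied.
  (c) The plaintiff resides in Ulmarsh, which is not Lorfield. Condition met.
  (d) The amount in controversy is $351,000, which meets the USD 330,500 floor. Satisfied.
  → The court has jurisdiction.
The Circuit Court of Normere:
  (a) The contract was executed in Tarstead, so one alternative holds. Satisfied.
  (b) The claim is an employment claim, not a tort claim, so one alternative holds. Met.
  (c) Petra Vail resides in Normere, so this disjunct is met. Condition met.
  (d) The amount in controversy is 351,000 dollars, which meets the USD 75,000 floor. Satisfied.
  → All conditions met; jurisdiction exists.
The Ulmarsh Regional Court:
  (a) The plaintiff resides in Ulmarsh, which is not Palrow, which satisfies one of the alternatives. Satisfied.
  (b) Hollis Fennick resides in Ulmarsh, which satisfies one of the alternatives. Satisfied.
  (c) Hollis Fennick resides in Ulmarsh, so one alternative holds. Condition met.
  (d) The amount in controversy is 351,000 dollars, which meets the USD 324,000 floor, so one alternative holds. Met.
  (e) The claim is an employment claim, not a tort claim, so one alternative holds. Met.
  → All conditions met; jurisdiction exists.
The Circuit Court of Ulmarsh:
  (a) The amount in controversy is USD 351,000, which meets the 5,000 dollars floor — that alternative is enough. Condition met.
  (b) Hollis Fennick resides in Ulmarsh, so this disjunct is met. Satisfied.
  (c) Hollis Fennick resides in Ulmarsh. Satisfied.
  (d) The amount in controversy is $351,000, within the USD 500,000 ceiling, which satisfies one of the alternatives. Condition met.
  (e) No defendant is a corporation; the claim is an employment claim — no alternative holds. The proviso rescues it, though: the amount in controversy is USD 351,000, which meets the USD 306,500 floor. Met.
  → All conditions met; jurisdiction exists.
Courts with jurisdiction: the Ulmarsh High Bench, the Circuit Court of Normere, the Ulmarsh Regional Court, the Circuit Court of Ulmarsh — 4 in total.

4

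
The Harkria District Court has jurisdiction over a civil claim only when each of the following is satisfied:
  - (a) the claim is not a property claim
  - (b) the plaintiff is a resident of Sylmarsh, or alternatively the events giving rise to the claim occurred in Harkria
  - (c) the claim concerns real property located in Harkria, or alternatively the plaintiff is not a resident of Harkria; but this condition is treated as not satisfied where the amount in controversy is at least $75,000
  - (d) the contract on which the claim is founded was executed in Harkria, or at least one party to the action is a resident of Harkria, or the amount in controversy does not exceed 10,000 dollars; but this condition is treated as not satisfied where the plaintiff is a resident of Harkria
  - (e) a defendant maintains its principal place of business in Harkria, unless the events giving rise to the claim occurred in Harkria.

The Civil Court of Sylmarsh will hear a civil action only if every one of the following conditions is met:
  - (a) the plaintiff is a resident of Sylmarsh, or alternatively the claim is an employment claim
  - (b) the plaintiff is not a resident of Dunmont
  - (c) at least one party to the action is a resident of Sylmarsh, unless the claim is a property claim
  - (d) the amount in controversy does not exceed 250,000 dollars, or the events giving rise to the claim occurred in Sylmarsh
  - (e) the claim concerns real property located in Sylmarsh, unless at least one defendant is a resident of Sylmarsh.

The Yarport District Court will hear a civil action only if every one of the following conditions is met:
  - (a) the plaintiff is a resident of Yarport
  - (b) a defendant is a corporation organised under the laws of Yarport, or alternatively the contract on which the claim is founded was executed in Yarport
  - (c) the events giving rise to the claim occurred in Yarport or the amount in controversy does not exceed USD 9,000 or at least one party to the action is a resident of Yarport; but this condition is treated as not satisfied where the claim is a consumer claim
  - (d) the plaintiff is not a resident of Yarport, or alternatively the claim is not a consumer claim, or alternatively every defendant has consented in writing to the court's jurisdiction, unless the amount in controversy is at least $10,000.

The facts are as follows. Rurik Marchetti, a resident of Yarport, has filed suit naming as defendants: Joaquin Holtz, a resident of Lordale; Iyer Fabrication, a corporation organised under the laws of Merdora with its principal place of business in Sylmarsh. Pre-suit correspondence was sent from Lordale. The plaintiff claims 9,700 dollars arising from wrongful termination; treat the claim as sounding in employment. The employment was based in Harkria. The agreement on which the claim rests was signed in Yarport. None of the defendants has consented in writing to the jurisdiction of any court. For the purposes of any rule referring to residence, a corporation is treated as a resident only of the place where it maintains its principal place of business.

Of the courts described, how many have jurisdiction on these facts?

3

The Harkria District Court:
  (a) The claim is an employment claim, not a property claim. Condition met.
  (b) The operative events occurred in Harkria, so this disjunct is met. Satisfied.
  (c) The plaintiff resides in Yarport, which is not Harkria — that alternative is enough. The carve-out does not apply: the amount in controversy is 9,700 dollars, below the 75,000 dollars floor. Condition met.
  (d) The amount in controversy is 9,700 dollars, within the $10,000 ceiling, so one alternative holds. And the carve-out is inapplicable — the plaintiff resides in Yarport, not Harkria. Condition met.
  (e) The corporate defendant(s) have their principal place of business in Sylmarsh, not Harkria. The proviso rescues it, though: the operative events occurred in Harkria. Satisfied.
  → All conditions met; jurisdiction exists.
The Civil Court of Sylmarsh:
  (a) The claim is an employment claim, so one alternative holds. Met.
  (b) The plaintiff resides in Yarport, which is not Dunmont. Satisfied.
  (c) Iyer Fabrication resides in Sylmarsh. Condition met.
  (d) The amount in controversy is USD 9,700, within the USD 250,000 ceiling, so this disjunct is met. Met.
  (e) The claim does not concern real property. The proviso rescues it, though: Iyer Fabrication resides in Sylmarsh. Condition met.
  → The court has jurisdiction.
The Yarport District Court:
  (a) The plaintiff resides in Yarport. Satisfied.
  (b) The contract was executed in Yarport, so this disjunct is met. Condition met.
  (c) Rurik Marchetti resides in Yarport, which satisfies one of the alternatives. The exception is not triggered, since the claim is an employment claim, not a consumer claim. Condition met.
  (d) The claim is an employment claim, not a consumer claim, which satisfies one of the alternatives. Satisfied.
  → All conditions met; jurisdiction exists.
Courts with jurisdiction: the Harkria District Court, the Civil Court of Sylmarsh, the Yarport District Court — 3 in total.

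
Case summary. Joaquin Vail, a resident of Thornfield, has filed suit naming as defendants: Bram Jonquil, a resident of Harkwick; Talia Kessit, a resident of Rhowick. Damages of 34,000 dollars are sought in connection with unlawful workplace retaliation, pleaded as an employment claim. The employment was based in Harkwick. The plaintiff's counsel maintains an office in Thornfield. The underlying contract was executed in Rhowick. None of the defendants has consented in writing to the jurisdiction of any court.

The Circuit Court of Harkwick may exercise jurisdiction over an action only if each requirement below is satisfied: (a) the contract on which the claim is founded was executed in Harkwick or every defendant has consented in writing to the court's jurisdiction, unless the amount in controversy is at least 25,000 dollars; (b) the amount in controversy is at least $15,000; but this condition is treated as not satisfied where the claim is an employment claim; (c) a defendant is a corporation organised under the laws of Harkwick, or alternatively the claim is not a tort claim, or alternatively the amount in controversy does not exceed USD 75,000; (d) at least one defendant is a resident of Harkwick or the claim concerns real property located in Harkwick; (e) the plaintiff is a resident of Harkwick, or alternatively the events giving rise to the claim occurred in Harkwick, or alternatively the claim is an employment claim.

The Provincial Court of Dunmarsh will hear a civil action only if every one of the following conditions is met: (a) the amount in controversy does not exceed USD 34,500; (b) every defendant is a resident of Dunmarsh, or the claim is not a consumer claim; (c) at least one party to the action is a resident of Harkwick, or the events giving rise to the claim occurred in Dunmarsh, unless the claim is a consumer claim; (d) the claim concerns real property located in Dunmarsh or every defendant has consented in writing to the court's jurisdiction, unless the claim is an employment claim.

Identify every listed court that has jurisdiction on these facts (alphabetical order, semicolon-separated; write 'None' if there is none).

the Provincial Court of Dunmarsh

The Circuit Court of Harkwick:
  (a) The contract was executed in Rhowick, not Harkwick; no such written consent has been filed — every alternative fails. However, the amount in controversy is USD 34,000, which meets the USD 25,000 floor, so the 'unless' proviso supplies this condition. Met.
  (b) The amount in controversy is $34,000, which meets the USD 15,000 floor. But the claim is an employment claim, triggering the carve-out and defeating this condition. Not met.
  (c) The claim is an employment claim, not a tort claim, so one alternative holds. Condition met.
  (d) Bram Jonquil resides in Harkwick, so one alternative holds. Satisfied.
  (e) The operative events occurred in Harkwick, which satisfies one of the alternatives. Met.
  → No jurisdiction.
The Provincial Court of Dunmarsh:
  (a) The amount in controversy is 34,000 dollars, within the $34,500 ceiling. Satisfied.
  (b) The claim is an employment claim, not a consumer claim — that alternative is enough. Met.
  (c) Bram Jonquil resides in Harkwick — that alternative is enough. Condition met.
  (d) The claim does not concern real property; no such written consent has been filed — none of the alternatives is met. However, the claim is an employment claim, so the 'unless' proviso supplies this condition. Satisfied.
  → Jurisdiction lies.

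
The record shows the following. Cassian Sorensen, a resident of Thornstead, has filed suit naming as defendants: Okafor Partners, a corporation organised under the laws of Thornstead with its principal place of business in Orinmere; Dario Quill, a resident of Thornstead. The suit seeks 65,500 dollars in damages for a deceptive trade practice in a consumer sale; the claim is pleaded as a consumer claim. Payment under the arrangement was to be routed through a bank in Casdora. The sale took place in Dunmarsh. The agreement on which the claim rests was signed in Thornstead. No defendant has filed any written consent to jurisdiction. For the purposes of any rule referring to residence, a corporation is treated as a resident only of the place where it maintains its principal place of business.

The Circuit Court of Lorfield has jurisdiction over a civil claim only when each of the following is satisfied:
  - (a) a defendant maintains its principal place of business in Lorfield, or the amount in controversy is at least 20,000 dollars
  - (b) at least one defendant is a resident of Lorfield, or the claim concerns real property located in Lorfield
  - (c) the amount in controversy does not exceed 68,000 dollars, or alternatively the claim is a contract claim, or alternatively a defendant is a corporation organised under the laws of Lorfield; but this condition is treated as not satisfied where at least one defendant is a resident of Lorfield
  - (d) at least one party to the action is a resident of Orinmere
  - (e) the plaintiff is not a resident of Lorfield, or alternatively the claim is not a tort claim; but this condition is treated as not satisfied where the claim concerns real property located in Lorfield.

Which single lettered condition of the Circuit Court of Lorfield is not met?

(b)

The Circuit Court of Lorfield:
  (a) The amount in controversy is USD 65,500, which meets the $20,000 floor — that alternative is enough. Met.
  (b) No defendant resides in Lorfield (they reside in Orinmere, Thornstead); the claim does not concern real property — none of the alternatives is met. Not met.
  (c) The amount in controversy is USD 65,500, within the $68,000 ceiling, which satisfies one of the alternatives. The exception is not triggered, since no defendant resides in Lorfield (they reside in Orinmere, Thornstead). Met.
  (d) Okafor Partners resides in Orinmere. Met.
  (e) The plaintiff resides in Thornstead, which is not Lorfield — that alternative is enough. The exception is not triggered, since the claim does not concern real property. Condition met.
Only condition (b) fails.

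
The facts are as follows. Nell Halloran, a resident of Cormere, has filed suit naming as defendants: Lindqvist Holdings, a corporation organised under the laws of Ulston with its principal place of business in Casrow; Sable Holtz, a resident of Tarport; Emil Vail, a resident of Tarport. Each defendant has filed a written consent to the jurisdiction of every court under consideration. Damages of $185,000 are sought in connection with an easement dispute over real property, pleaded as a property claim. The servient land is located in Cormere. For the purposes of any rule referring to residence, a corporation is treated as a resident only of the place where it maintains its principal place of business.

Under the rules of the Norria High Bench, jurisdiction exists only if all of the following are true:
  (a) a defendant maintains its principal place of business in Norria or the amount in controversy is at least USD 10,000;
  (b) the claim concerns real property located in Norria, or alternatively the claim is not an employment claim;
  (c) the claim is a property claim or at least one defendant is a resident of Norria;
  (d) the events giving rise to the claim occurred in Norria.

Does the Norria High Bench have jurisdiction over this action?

The Norria High Bench:
  (a) The amount in controversy is $185,000, which meets the $10,000 floor, which satisfies one of the alternatives. Condition met.
  (b) The claim is a property claim, not an employment claim, so this disjunct is met. Met.
  (c) The claim is a property claim — that alternative is enough. Met.
  (d) The operative events occurred in Cormere, not Norria. Condition not met.
  → No jurisdiction.

No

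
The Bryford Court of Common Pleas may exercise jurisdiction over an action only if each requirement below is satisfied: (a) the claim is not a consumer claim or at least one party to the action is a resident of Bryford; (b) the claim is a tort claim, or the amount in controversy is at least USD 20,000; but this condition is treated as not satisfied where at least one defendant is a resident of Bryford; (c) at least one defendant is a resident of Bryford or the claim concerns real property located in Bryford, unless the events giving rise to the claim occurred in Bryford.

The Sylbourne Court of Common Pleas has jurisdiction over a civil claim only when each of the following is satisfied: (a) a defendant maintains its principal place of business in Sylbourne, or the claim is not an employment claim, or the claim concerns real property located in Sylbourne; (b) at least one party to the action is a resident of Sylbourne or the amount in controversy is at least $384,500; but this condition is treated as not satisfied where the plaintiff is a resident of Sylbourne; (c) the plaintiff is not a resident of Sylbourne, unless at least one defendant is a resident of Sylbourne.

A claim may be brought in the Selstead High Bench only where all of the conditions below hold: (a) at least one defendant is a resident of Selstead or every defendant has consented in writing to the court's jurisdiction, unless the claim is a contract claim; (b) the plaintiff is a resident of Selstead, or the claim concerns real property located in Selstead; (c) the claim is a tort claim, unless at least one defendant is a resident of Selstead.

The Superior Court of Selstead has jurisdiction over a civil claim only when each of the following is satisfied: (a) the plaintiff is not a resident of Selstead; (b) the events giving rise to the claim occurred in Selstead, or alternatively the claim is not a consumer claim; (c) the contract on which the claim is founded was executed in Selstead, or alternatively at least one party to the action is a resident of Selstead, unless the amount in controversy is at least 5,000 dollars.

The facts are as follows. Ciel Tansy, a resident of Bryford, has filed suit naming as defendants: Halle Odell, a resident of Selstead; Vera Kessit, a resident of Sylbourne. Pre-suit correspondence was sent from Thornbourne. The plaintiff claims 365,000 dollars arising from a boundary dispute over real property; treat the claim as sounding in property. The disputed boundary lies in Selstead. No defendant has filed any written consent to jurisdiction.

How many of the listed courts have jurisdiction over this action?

3

The Bryford Court of Common Pleas:
  (a) The claim is a property claim, not a consumer claim, which satisfies one of the alternatives. Satisfied.
  (b) The amount in controversy is USD 365,000, which meets the $20,000 floor, which satisfies one of the alternatives. And the carve-out is inapplicable — no defendant resides in Bryford (they reside in Selstead, Sylbourne). Met.
  (c) No defendant resides in Bryford (they reside in Selstead, Sylbourne); the property lies in Selstead, not Bryford — every alternative fails. And the operative events occurred in Selstead, not Bryford, so the proviso does not save it. Condition not met.
  → Not every requirement is met — no jurisdiction.
The Sylbourne Court of Common Pleas:
  (a) The claim is a property claim, not an employment claim, so one alternative holds. Met.
  (b) Vera Kessit resides in Sylbourne, which satisfies one of the alternatives. And the carve-out is inapplicable — the plaintiff resides in Bryford, not Sylbourne. Condition met.
  (c) The plaintiff resides in Bryford, which is not Sylbourne. Met.
  → The court has jurisdiction.
The Selstead High Bench:
  (a) Halle Odell resides in Selstead, so this disjunct is met. Satisfied.
  (b) The property lies in Selstead — that alternative is enough. Condition met.
  (c) The claim is a property claim, not a tort claim. The proviso rescues it, though: Halle Odell resides in Selstead. Met.
  → Every requirement is satisfied — jurisdiction.
The Superior Court of Selstead:
  (a) The plaintiff resides in Bryford, which is not Selstead. Condition met.
  (b) The operative events occurred in Selstead — that alternative is enough. Satisfied.
  (c) Halle Odell resides in Selstead, so one alternative holds. Satisfied.
  → The court has jurisdiction.
Courts with jurisdiction: the Sylbourne Court of Common Pleas, the Selstead High Bench, the Superior Court of Selstead — 3 in total.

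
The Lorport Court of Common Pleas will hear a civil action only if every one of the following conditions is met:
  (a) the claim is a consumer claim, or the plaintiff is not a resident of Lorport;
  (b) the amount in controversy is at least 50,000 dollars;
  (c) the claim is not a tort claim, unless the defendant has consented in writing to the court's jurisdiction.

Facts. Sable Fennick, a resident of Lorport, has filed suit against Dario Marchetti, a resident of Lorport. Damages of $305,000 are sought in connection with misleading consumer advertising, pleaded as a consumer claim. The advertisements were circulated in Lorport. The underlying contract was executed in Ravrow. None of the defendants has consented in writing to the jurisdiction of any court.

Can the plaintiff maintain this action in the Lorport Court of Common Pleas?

The Lorport Court of Common Pleas:
  (a) The claim is a consumer claim — that alternative is enough. Satisfied.
  (b) The amount in controversy is $305,000, which meets the USD 50,000 floor. Satisfied.
  (c) The claim is a consumer claim, not a tort claim. Met.
  → The court has jurisdiction.

Yes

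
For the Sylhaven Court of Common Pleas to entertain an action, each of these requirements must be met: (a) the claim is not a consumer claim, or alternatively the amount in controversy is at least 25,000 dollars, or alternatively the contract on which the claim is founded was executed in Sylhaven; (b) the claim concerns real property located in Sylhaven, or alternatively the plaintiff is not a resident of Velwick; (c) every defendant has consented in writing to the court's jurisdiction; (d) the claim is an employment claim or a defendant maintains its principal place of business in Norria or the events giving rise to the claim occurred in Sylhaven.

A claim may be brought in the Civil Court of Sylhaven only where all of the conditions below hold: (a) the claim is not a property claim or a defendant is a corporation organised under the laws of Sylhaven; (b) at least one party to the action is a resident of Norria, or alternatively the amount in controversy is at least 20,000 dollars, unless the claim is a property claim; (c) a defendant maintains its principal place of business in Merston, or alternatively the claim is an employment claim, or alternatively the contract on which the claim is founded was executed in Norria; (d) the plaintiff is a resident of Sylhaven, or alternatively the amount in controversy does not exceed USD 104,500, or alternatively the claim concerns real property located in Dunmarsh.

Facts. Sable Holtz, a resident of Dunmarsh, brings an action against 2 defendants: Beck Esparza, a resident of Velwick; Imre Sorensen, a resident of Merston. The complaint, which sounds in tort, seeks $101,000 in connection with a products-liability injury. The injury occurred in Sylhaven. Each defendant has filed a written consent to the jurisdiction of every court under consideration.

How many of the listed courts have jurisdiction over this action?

1

The Sylhaven Court of Common Pleas:
  (a) The claim is a tort claim, not a consumer claim — that alternative is enough. Condition met.
  (b) The plaintiff resides in Dunmarsh, which is not Velwick — that alternative is enough. Satisfied.
  (c) Every defendant has filed written consent. Met.
  (d) The operative events occurred in Sylhaven, so this disjunct is met. Condition met.
  → Jurisdiction lies.
The Civil Court of Sylhaven:
  (a) The claim is a tort claim, not a property claim, so this disjunct is met. Condition met.
  (b) The amount in controversy is USD 101,000, which meets the 20,000 dollars floor, so this disjunct is met. Met.
  (c) No defendant is a corporation; the claim is a tort claim, not an employment claim; no contract (and hence no place of execution) is alleged — every alternative fails. Condition not met.
  (d) The amount in controversy is USD 101,000, within the $104,500 ceiling, so one alternative holds. Condition met.
  → The court lacks jurisdiction.
Courts with jurisdiction: the Sylhaven Court of Common Pleas — 1 in total.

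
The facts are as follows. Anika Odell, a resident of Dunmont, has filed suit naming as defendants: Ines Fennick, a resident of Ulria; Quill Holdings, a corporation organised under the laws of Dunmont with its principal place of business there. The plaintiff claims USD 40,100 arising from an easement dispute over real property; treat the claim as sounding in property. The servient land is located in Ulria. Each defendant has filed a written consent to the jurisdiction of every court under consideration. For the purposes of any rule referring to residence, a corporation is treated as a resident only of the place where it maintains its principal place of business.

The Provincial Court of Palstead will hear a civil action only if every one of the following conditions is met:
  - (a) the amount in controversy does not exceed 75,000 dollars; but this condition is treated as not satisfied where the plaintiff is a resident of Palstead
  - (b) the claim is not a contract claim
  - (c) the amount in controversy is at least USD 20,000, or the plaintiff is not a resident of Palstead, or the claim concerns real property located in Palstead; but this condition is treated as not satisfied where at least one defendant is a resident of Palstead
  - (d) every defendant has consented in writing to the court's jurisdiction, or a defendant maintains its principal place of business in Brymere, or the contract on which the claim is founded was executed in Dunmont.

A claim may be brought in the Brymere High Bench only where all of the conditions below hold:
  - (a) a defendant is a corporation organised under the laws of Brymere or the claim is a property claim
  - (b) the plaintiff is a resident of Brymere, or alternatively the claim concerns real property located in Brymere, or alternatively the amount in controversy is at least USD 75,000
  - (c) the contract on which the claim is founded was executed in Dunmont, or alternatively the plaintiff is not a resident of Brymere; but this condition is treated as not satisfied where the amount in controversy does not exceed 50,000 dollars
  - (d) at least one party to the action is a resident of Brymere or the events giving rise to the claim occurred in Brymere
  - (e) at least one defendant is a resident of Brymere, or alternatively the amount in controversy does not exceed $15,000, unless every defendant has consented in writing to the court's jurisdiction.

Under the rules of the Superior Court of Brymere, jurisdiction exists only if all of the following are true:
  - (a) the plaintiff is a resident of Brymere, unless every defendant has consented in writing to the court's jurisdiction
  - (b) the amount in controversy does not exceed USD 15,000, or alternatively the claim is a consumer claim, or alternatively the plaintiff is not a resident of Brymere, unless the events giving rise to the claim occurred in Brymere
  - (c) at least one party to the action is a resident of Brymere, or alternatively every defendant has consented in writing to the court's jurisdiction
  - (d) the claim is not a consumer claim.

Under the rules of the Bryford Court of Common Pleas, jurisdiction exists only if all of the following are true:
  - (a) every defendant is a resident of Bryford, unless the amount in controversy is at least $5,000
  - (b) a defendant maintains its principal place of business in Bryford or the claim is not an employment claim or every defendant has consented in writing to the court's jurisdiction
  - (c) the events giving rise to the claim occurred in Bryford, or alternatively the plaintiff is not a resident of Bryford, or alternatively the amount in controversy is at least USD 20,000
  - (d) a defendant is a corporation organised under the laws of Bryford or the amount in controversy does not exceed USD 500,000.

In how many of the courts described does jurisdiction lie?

3

The Provincial Court of Palstead:
  (a) The amount in controversy is $40,100, within the USD 75,000 ceiling. And the carve-out is inapplicable — the plaintiff resides in Dunmont, not Palstead. Met.
  (b) The claim is a property claim, not a contract claim. Met.
  (c) The amount in controversy is USD 40,100, which meets the USD 20,000 floor, so this disjunct is met. And the carve-out is inapplicable — no defendant resides in Palstead (they reside in Ulria, Dunmont). Met.
  (d) Every defendant has filed written consent, so one alternative holds. Met.
  → Jurisdiction lies.
The Brymere High Bench:
  (a) The claim is a property claim — that alternative is enough. Met.
  (b) The plaintiff resides in Dunmont, not Brymere; the property lies in Ulria, not Brymere; the amount in controversy is 40,100 dollars, below the 75,000 dollars floor — every alternative fails. Not met.
  (c) The plaintiff resides in Dunmont, which is not Brymere — that alternative is enough. But the carve-out bites: the amount in controversy is USD 40,100, within the USD 50,000 ceiling. Fails.
  (d) No party resides in Brymere; the operative events occurred in Ulria, not Brymere — no alternative holds. Fails.
  (e) No defendant resides in Brymere (they reside in Ulria, Dunmont); the amount in controversy is 40,100 dollars, above the 15,000 dollars ceiling — none of the alternatives is met. But every defendant has filed written consent, and the 'unless' clause therefore excuses the requirement. Condition met.
  → At least one condition fails; no jurisdiction.
The Superior Court of Brymere:
  (a) The plaintiff resides in Dunmont, not Brymere. But every defendant has filed written consent, and the 'unless' clause therefore excuses the requirement. Satisfied.
  (b) The plaintiff resides in Dunmont, which is not Brymere — that alternative is enough. Met.
  (c) Every defendant has filed written consent, which satisfies one of the alternatives. Met.
  (d) The claim is a property claim, not a consumer claim. Condition met.
  → Jurisdiction lies.
The Bryford Court of Common Pleas:
  (a) The defendants reside as follows — Ines Fennick in Ulria, Quill Holdings in Dunmont — not all in Bryford. But the amount in controversy is $40,100, which meets the USD 5,000 floor, and the 'unless' clause therefore excuses the requirement. Met.
  (b) The claim is a property claim, not an employment claim — that alternative is enough. Satisfied.
  (c) The plaintiff resides in Dunmont, which is not Bryford — that alternative is enough. Met.
  (d) The amount in controversy is 40,100 dollars, within the $500,000 ceiling — that alternative is enough. Satisfied.
  → The court has jurisdiction.
Courts with jurisdiction: the Provincial Court of Palstead, the Superior Court of Brymere, the Bryford Court of Common Pleas — 3 in total.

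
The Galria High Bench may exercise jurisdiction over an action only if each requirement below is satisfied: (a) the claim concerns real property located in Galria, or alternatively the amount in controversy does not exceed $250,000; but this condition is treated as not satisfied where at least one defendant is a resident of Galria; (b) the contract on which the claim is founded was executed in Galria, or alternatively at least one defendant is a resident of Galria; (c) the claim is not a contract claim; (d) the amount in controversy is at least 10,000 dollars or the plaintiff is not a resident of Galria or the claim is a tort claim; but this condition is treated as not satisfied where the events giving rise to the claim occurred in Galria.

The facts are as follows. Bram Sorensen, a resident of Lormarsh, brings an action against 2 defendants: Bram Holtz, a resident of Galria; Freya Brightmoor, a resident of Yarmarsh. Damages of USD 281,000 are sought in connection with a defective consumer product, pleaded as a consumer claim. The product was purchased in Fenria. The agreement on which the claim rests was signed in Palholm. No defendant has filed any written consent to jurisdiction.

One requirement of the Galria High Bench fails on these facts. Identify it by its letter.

The Galria High Bench:
  (a) The claim does not concern real property; the amount in controversy is $281,000, above the $250,000 ceiling — every alternative fails. Not met.
  (b) Bram Holtz resides in Galria, so this disjunct is met. Satisfied.
  (c) The claim is a consumer claim, not a contract claim. Condition met.
  (d) The amount in controversy is USD 281,000, which meets the $10,000 floor, so one alternative holds. The carve-out does not apply: the operative events occurred in Fenria, not Galria. Satisfied.
Only condition (a) fails.

(a)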